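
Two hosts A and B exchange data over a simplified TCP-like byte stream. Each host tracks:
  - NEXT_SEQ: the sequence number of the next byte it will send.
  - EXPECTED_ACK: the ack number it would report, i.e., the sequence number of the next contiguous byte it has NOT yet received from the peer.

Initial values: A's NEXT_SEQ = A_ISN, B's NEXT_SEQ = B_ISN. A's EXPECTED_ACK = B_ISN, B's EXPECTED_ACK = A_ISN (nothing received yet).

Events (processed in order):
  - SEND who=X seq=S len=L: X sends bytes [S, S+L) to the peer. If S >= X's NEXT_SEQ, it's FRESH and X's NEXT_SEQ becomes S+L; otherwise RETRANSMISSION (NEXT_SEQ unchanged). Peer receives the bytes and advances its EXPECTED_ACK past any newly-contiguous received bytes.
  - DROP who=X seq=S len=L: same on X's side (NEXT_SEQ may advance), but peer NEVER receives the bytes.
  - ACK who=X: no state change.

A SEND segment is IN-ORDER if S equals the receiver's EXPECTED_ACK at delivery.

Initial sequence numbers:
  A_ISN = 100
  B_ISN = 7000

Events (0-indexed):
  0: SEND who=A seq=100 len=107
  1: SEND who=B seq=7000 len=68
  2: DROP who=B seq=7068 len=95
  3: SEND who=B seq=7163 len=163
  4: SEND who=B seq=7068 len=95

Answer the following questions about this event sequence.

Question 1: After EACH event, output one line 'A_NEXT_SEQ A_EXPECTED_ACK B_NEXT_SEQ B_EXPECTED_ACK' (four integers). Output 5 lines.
207 7000 7000 207
207 7068 7068 207
207 7068 7163 207
207 7068 7326 207
207 7326 7326 207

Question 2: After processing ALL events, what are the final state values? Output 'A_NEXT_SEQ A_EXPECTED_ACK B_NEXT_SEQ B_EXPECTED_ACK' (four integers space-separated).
After event 0: A_seq=207 A_ack=7000 B_seq=7000 B_ack=207
After event 1: A_seq=207 A_ack=7068 B_seq=7068 B_ack=207
After event 2: A_seq=207 A_ack=7068 B_seq=7163 B_ack=207
After event 3: A_seq=207 A_ack=7068 B_seq=7326 B_ack=207
After event 4: A_seq=207 A_ack=7326 B_seq=7326 B_ack=207

Answer: 207 7326 7326 207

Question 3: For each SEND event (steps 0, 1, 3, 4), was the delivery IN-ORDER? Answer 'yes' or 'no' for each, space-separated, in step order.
Step 0: SEND seq=100 -> in-order
Step 1: SEND seq=7000 -> in-order
Step 3: SEND seq=7163 -> out-of-order
Step 4: SEND seq=7068 -> in-order

Answer: yes yes no yes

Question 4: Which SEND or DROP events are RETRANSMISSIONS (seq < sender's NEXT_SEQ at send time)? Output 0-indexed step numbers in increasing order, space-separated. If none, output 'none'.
Step 0: SEND seq=100 -> fresh
Step 1: SEND seq=7000 -> fresh
Step 2: DROP seq=7068 -> fresh
Step 3: SEND seq=7163 -> fresh
Step 4: SEND seq=7068 -> retransmit

Answer: 4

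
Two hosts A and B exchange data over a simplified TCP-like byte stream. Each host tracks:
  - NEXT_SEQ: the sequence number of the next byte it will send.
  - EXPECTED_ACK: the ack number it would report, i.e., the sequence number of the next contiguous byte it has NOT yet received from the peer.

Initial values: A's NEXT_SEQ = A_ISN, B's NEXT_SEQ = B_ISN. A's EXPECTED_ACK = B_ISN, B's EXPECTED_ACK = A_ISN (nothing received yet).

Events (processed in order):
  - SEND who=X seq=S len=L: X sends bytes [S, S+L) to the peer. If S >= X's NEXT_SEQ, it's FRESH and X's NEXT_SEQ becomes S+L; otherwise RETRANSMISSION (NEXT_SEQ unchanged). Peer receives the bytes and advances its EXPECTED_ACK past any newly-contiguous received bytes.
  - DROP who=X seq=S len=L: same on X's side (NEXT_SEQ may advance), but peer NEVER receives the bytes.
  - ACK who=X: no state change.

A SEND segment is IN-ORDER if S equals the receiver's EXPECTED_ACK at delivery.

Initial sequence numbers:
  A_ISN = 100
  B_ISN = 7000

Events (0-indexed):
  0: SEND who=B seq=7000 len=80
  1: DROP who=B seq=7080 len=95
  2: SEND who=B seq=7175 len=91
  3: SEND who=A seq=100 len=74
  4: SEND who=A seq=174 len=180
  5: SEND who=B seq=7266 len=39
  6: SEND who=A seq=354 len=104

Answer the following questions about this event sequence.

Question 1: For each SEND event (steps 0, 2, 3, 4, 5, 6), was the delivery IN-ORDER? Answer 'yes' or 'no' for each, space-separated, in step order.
Step 0: SEND seq=7000 -> in-order
Step 2: SEND seq=7175 -> out-of-order
Step 3: SEND seq=100 -> in-order
Step 4: SEND seq=174 -> in-order
Step 5: SEND seq=7266 -> out-of-order
Step 6: SEND seq=354 -> in-order

Answer: yes no yes yes no yes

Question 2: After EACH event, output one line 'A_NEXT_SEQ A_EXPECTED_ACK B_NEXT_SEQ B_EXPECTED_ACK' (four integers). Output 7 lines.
100 7080 7080 100
100 7080 7175 100
100 7080 7266 100
174 7080 7266 174
354 7080 7266 354
354 7080 7305 354
458 7080 7305 458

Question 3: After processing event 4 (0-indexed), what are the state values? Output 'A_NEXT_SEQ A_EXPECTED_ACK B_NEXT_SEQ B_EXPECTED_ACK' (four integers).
After event 0: A_seq=100 A_ack=7080 B_seq=7080 B_ack=100
After event 1: A_seq=100 A_ack=7080 B_seq=7175 B_ack=100
After event 2: A_seq=100 A_ack=7080 B_seq=7266 B_ack=100
After event 3: A_seq=174 A_ack=7080 B_seq=7266 B_ack=174
After event 4: A_seq=354 A_ack=7080 B_seq=7266 B_ack=354

354 7080 7266 354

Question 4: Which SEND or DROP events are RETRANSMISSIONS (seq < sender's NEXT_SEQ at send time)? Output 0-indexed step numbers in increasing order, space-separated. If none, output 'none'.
Step 0: SEND seq=7000 -> fresh
Step 1: DROP seq=7080 -> fresh
Step 2: SEND seq=7175 -> fresh
Step 3: SEND seq=100 -> fresh
Step 4: SEND seq=174 -> fresh
Step 5: SEND seq=7266 -> fresh
Step 6: SEND seq=354 -> fresh

Answer: none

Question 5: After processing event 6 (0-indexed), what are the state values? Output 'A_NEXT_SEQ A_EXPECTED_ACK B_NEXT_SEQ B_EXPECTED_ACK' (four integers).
After event 0: A_seq=100 A_ack=7080 B_seq=7080 B_ack=100
After event 1: A_seq=100 A_ack=7080 B_seq=7175 B_ack=100
After event 2: A_seq=100 A_ack=7080 B_seq=7266 B_ack=100
After event 3: A_seq=174 A_ack=7080 B_seq=7266 B_ack=174
After event 4: A_seq=354 A_ack=7080 B_seq=7266 B_ack=354
After event 5: A_seq=354 A_ack=7080 B_seq=7305 B_ack=354
After event 6: A_seq=458 A_ack=7080 B_seq=7305 B_ack=458

458 7080 7305 458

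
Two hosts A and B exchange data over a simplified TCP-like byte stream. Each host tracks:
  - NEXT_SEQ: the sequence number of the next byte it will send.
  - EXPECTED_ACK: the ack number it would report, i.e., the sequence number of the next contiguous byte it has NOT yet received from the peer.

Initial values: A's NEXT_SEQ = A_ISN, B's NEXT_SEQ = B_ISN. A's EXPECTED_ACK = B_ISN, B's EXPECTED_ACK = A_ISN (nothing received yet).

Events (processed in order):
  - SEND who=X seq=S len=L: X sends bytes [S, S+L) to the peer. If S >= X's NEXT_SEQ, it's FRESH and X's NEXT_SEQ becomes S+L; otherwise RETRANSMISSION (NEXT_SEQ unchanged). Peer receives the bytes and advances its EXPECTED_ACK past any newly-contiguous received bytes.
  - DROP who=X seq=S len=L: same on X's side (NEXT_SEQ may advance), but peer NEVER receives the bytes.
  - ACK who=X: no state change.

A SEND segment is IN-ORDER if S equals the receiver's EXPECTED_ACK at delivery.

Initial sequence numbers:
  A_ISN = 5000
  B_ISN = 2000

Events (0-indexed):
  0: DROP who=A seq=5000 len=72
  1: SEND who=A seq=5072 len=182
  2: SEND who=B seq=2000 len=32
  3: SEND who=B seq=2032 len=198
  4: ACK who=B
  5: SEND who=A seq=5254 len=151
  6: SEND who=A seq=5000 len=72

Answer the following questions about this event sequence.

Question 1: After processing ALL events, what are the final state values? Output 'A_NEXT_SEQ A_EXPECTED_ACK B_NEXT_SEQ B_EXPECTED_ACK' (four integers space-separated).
Answer: 5405 2230 2230 5405

Derivation:
After event 0: A_seq=5072 A_ack=2000 B_seq=2000 B_ack=5000
After event 1: A_seq=5254 A_ack=2000 B_seq=2000 B_ack=5000
After event 2: A_seq=5254 A_ack=2032 B_seq=2032 B_ack=5000
After event 3: A_seq=5254 A_ack=2230 B_seq=2230 B_ack=5000
After event 4: A_seq=5254 A_ack=2230 B_seq=2230 B_ack=5000
After event 5: A_seq=5405 A_ack=2230 B_seq=2230 B_ack=5000
After event 6: A_seq=5405 A_ack=2230 B_seq=2230 B_ack=5405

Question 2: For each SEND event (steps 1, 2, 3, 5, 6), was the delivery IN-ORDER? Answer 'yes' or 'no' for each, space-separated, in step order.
Answer: no yes yes no yes

Derivation:
Step 1: SEND seq=5072 -> out-of-order
Step 2: SEND seq=2000 -> in-order
Step 3: SEND seq=2032 -> in-order
Step 5: SEND seq=5254 -> out-of-order
Step 6: SEND seq=5000 -> in-order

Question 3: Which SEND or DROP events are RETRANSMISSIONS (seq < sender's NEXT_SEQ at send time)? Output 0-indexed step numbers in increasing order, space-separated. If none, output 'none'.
Answer: 6

Derivation:
Step 0: DROP seq=5000 -> fresh
Step 1: SEND seq=5072 -> fresh
Step 2: SEND seq=2000 -> fresh
Step 3: SEND seq=2032 -> fresh
Step 5: SEND seq=5254 -> fresh
Step 6: SEND seq=5000 -> retransmit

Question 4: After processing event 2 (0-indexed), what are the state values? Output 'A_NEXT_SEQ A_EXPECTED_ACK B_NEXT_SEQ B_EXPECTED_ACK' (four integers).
After event 0: A_seq=5072 A_ack=2000 B_seq=2000 B_ack=5000
After event 1: A_seq=5254 A_ack=2000 B_seq=2000 B_ack=5000
After event 2: A_seq=5254 A_ack=2032 B_seq=2032 B_ack=5000

5254 2032 2032 5000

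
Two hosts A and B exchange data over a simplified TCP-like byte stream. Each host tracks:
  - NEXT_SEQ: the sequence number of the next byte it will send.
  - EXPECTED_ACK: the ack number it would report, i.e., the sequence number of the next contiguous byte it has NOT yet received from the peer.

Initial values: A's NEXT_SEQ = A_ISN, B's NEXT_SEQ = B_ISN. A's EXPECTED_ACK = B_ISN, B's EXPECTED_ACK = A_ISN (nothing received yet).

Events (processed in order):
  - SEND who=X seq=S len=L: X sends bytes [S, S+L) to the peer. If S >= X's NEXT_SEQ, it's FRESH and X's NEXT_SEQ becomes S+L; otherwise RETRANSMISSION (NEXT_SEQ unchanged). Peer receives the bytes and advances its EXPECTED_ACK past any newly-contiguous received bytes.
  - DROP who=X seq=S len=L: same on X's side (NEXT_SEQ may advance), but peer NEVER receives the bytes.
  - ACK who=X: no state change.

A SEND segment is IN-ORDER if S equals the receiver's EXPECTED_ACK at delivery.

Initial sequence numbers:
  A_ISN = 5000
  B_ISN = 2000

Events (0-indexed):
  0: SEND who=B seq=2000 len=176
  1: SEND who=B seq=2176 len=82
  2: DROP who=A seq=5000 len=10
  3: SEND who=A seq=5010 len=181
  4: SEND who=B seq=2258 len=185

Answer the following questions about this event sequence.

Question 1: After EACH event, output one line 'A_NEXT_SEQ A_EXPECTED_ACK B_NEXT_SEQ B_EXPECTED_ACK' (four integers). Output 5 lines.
5000 2176 2176 5000
5000 2258 2258 5000
5010 2258 2258 5000
5191 2258 2258 5000
5191 2443 2443 5000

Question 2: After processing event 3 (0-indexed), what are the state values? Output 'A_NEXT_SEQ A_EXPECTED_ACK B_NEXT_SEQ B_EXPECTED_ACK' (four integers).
After event 0: A_seq=5000 A_ack=2176 B_seq=2176 B_ack=5000
After event 1: A_seq=5000 A_ack=2258 B_seq=2258 B_ack=5000
After event 2: A_seq=5010 A_ack=2258 B_seq=2258 B_ack=5000
After event 3: A_seq=5191 A_ack=2258 B_seq=2258 B_ack=5000

5191 2258 2258 5000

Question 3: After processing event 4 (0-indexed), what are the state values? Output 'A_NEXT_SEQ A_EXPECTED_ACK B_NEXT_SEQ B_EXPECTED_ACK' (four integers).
After event 0: A_seq=5000 A_ack=2176 B_seq=2176 B_ack=5000
After event 1: A_seq=5000 A_ack=2258 B_seq=2258 B_ack=5000
After event 2: A_seq=5010 A_ack=2258 B_seq=2258 B_ack=5000
After event 3: A_seq=5191 A_ack=2258 B_seq=2258 B_ack=5000
After event 4: A_seq=5191 A_ack=2443 B_seq=2443 B_ack=5000

5191 2443 2443 5000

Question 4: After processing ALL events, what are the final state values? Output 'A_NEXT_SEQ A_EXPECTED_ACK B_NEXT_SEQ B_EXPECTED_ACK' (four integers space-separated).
Answer: 5191 2443 2443 5000

Derivation:
After event 0: A_seq=5000 A_ack=2176 B_seq=2176 B_ack=5000
After event 1: A_seq=5000 A_ack=2258 B_seq=2258 B_ack=5000
After event 2: A_seq=5010 A_ack=2258 B_seq=2258 B_ack=5000
After event 3: A_seq=5191 A_ack=2258 B_seq=2258 B_ack=5000
After event 4: A_seq=5191 A_ack=2443 B_seq=2443 B_ack=5000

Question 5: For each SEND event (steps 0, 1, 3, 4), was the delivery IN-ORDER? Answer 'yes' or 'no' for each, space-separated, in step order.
Answer: yes yes no yes

Derivation:
Step 0: SEND seq=2000 -> in-order
Step 1: SEND seq=2176 -> in-order
Step 3: SEND seq=5010 -> out-of-order
Step 4: SEND seq=2258 -> in-order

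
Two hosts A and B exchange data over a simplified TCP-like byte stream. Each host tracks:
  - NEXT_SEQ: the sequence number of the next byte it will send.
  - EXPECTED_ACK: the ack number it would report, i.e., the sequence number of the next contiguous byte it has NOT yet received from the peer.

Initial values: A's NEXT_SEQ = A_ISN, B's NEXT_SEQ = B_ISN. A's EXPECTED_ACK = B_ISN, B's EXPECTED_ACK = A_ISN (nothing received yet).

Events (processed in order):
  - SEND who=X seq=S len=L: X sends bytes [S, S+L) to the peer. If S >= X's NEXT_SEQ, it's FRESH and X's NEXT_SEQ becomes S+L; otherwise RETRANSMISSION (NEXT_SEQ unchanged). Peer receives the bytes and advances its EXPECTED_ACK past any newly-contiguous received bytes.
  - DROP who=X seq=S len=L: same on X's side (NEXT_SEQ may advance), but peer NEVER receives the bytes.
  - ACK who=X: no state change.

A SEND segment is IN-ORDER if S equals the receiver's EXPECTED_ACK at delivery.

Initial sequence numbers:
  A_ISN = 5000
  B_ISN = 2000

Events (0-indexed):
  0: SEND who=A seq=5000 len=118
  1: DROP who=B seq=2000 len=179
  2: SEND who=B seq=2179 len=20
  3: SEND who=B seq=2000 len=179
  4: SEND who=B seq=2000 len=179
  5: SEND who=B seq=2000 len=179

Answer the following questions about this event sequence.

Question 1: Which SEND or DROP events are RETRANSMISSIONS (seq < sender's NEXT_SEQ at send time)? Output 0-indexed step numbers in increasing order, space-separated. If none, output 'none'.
Answer: 3 4 5

Derivation:
Step 0: SEND seq=5000 -> fresh
Step 1: DROP seq=2000 -> fresh
Step 2: SEND seq=2179 -> fresh
Step 3: SEND seq=2000 -> retransmit
Step 4: SEND seq=2000 -> retransmit
Step 5: SEND seq=2000 -> retransmit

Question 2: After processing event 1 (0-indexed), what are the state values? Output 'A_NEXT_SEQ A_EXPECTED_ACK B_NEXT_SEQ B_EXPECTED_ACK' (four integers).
After event 0: A_seq=5118 A_ack=2000 B_seq=2000 B_ack=5118
After event 1: A_seq=5118 A_ack=2000 B_seq=2179 B_ack=5118

5118 2000 2179 5118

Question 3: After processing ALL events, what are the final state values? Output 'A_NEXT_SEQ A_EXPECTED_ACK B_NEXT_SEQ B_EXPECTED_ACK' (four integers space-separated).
Answer: 5118 2199 2199 5118

Derivation:
After event 0: A_seq=5118 A_ack=2000 B_seq=2000 B_ack=5118
After event 1: A_seq=5118 A_ack=2000 B_seq=2179 B_ack=5118
After event 2: A_seq=5118 A_ack=2000 B_seq=2199 B_ack=5118
After event 3: A_seq=5118 A_ack=2199 B_seq=2199 B_ack=5118
After event 4: A_seq=5118 A_ack=2199 B_seq=2199 B_ack=5118
After event 5: A_seq=5118 A_ack=2199 B_seq=2199 B_ack=5118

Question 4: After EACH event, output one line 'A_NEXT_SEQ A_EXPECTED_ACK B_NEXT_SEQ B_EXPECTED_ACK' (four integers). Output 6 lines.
5118 2000 2000 5118
5118 2000 2179 5118
5118 2000 2199 5118
5118 2199 2199 5118
5118 2199 2199 5118
5118 2199 2199 5118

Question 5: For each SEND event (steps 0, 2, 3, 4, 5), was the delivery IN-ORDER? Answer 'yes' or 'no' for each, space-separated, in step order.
Answer: yes no yes no no

Derivation:
Step 0: SEND seq=5000 -> in-order
Step 2: SEND seq=2179 -> out-of-order
Step 3: SEND seq=2000 -> in-order
Step 4: SEND seq=2000 -> out-of-order
Step 5: SEND seq=2000 -> out-of-order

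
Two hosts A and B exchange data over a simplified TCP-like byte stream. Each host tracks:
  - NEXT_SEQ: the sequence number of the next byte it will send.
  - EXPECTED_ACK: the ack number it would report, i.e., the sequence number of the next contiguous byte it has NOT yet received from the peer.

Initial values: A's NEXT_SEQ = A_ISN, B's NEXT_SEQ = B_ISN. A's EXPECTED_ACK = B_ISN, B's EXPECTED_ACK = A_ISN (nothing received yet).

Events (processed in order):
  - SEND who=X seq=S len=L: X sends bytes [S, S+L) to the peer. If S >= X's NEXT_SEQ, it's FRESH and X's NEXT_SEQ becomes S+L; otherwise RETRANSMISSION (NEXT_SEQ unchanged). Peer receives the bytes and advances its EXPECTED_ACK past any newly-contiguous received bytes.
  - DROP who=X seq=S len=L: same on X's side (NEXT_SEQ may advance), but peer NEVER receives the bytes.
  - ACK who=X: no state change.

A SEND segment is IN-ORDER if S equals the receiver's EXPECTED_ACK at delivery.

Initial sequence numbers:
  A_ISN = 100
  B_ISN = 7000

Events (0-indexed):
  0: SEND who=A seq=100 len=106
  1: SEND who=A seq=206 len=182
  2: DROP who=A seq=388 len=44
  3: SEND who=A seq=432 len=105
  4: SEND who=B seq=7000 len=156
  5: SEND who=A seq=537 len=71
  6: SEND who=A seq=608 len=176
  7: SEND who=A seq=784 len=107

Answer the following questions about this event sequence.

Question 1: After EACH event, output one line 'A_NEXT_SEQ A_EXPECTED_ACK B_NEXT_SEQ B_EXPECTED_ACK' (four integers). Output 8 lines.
206 7000 7000 206
388 7000 7000 388
432 7000 7000 388
537 7000 7000 388
537 7156 7156 388
608 7156 7156 388
784 7156 7156 388
891 7156 7156 388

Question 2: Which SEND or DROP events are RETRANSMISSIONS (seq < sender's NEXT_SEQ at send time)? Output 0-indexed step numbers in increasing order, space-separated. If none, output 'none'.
Answer: none

Derivation:
Step 0: SEND seq=100 -> fresh
Step 1: SEND seq=206 -> fresh
Step 2: DROP seq=388 -> fresh
Step 3: SEND seq=432 -> fresh
Step 4: SEND seq=7000 -> fresh
Step 5: SEND seq=537 -> fresh
Step 6: SEND seq=608 -> fresh
Step 7: SEND seq=784 -> fresh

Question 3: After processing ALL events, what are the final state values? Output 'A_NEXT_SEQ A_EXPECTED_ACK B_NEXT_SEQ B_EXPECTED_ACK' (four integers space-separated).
After event 0: A_seq=206 A_ack=7000 B_seq=7000 B_ack=206
After event 1: A_seq=388 A_ack=7000 B_seq=7000 B_ack=388
After event 2: A_seq=432 A_ack=7000 B_seq=7000 B_ack=388
After event 3: A_seq=537 A_ack=7000 B_seq=7000 B_ack=388
After event 4: A_seq=537 A_ack=7156 B_seq=7156 B_ack=388
After event 5: A_seq=608 A_ack=7156 B_seq=7156 B_ack=388
After event 6: A_seq=784 A_ack=7156 B_seq=7156 B_ack=388
After event 7: A_seq=891 A_ack=7156 B_seq=7156 B_ack=388

Answer: 891 7156 7156 388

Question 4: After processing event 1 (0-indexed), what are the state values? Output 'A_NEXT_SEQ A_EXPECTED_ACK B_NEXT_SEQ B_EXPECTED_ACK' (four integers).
After event 0: A_seq=206 A_ack=7000 B_seq=7000 B_ack=206
After event 1: A_seq=388 A_ack=7000 B_seq=7000 B_ack=388

388 7000 7000 388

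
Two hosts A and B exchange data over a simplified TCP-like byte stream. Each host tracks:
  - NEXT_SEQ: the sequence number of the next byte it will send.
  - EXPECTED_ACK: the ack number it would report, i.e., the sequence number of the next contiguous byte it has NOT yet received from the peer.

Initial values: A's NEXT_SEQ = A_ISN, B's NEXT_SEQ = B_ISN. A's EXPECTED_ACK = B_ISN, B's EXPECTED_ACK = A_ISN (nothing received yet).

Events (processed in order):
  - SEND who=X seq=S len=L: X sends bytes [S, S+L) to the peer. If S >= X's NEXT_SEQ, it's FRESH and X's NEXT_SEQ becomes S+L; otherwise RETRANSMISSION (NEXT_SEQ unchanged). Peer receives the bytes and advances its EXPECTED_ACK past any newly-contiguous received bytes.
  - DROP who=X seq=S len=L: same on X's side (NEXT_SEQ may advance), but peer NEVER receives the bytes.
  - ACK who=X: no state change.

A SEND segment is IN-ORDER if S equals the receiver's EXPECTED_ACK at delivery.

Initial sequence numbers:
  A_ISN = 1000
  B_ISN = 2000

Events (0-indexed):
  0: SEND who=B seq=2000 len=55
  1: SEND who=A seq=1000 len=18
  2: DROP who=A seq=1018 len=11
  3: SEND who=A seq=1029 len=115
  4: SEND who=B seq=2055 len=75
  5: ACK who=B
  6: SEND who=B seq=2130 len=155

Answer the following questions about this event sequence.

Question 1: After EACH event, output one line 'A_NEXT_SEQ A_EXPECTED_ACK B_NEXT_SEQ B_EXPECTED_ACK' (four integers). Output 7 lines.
1000 2055 2055 1000
1018 2055 2055 1018
1029 2055 2055 1018
1144 2055 2055 1018
1144 2130 2130 1018
1144 2130 2130 1018
1144 2285 2285 1018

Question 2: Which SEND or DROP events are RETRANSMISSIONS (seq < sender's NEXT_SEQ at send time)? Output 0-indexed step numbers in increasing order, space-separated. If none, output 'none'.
Answer: none

Derivation:
Step 0: SEND seq=2000 -> fresh
Step 1: SEND seq=1000 -> fresh
Step 2: DROP seq=1018 -> fresh
Step 3: SEND seq=1029 -> fresh
Step 4: SEND seq=2055 -> fresh
Step 6: SEND seq=2130 -> fresh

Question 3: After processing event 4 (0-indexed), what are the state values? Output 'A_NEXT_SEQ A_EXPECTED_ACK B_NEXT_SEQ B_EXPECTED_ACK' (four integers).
After event 0: A_seq=1000 A_ack=2055 B_seq=2055 B_ack=1000
After event 1: A_seq=1018 A_ack=2055 B_seq=2055 B_ack=1018
After event 2: A_seq=1029 A_ack=2055 B_seq=2055 B_ack=1018
After event 3: A_seq=1144 A_ack=2055 B_seq=2055 B_ack=1018
After event 4: A_seq=1144 A_ack=2130 B_seq=2130 B_ack=1018

1144 2130 2130 1018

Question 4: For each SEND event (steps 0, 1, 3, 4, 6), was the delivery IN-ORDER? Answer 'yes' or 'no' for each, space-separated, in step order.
Step 0: SEND seq=2000 -> in-order
Step 1: SEND seq=1000 -> in-order
Step 3: SEND seq=1029 -> out-of-order
Step 4: SEND seq=2055 -> in-order
Step 6: SEND seq=2130 -> in-order

Answer: yes yes no yes yes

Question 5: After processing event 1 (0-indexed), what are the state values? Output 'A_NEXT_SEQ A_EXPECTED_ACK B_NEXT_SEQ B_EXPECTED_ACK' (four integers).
After event 0: A_seq=1000 A_ack=2055 B_seq=2055 B_ack=1000
After event 1: A_seq=1018 A_ack=2055 B_seq=2055 B_ack=1018

1018 2055 2055 1018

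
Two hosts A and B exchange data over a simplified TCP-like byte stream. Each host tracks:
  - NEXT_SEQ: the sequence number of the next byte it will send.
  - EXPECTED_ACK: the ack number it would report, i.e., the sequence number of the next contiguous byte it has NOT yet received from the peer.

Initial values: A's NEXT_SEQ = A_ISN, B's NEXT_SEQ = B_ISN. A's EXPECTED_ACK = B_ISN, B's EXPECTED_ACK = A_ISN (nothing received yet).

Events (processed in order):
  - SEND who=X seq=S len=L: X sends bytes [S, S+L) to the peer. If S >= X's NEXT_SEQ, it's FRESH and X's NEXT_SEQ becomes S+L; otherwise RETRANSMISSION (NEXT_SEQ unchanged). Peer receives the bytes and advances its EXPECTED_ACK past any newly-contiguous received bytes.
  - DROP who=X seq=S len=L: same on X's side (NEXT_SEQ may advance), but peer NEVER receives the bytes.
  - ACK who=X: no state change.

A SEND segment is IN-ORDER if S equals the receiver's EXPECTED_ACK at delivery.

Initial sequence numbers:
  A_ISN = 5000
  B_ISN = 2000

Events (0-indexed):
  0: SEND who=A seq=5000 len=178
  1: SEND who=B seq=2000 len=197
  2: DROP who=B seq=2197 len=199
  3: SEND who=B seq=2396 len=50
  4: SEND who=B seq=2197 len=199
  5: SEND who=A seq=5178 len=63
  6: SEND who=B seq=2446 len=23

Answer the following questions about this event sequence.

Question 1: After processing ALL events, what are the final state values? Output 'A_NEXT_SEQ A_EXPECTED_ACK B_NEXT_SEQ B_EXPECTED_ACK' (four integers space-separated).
Answer: 5241 2469 2469 5241

Derivation:
After event 0: A_seq=5178 A_ack=2000 B_seq=2000 B_ack=5178
After event 1: A_seq=5178 A_ack=2197 B_seq=2197 B_ack=5178
After event 2: A_seq=5178 A_ack=2197 B_seq=2396 B_ack=5178
After event 3: A_seq=5178 A_ack=2197 B_seq=2446 B_ack=5178
After event 4: A_seq=5178 A_ack=2446 B_seq=2446 B_ack=5178
After event 5: A_seq=5241 A_ack=2446 B_seq=2446 B_ack=5241
After event 6: A_seq=5241 A_ack=2469 B_seq=2469 B_ack=5241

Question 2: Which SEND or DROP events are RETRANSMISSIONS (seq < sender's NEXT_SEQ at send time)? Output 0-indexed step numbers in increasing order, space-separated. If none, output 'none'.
Step 0: SEND seq=5000 -> fresh
Step 1: SEND seq=2000 -> fresh
Step 2: DROP seq=2197 -> fresh
Step 3: SEND seq=2396 -> fresh
Step 4: SEND seq=2197 -> retransmit
Step 5: SEND seq=5178 -> fresh
Step 6: SEND seq=2446 -> fresh

Answer: 4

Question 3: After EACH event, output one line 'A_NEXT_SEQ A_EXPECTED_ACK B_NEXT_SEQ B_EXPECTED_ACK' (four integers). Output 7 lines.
5178 2000 2000 5178
5178 2197 2197 5178
5178 2197 2396 5178
5178 2197 2446 5178
5178 2446 2446 5178
5241 2446 2446 5241
5241 2469 2469 5241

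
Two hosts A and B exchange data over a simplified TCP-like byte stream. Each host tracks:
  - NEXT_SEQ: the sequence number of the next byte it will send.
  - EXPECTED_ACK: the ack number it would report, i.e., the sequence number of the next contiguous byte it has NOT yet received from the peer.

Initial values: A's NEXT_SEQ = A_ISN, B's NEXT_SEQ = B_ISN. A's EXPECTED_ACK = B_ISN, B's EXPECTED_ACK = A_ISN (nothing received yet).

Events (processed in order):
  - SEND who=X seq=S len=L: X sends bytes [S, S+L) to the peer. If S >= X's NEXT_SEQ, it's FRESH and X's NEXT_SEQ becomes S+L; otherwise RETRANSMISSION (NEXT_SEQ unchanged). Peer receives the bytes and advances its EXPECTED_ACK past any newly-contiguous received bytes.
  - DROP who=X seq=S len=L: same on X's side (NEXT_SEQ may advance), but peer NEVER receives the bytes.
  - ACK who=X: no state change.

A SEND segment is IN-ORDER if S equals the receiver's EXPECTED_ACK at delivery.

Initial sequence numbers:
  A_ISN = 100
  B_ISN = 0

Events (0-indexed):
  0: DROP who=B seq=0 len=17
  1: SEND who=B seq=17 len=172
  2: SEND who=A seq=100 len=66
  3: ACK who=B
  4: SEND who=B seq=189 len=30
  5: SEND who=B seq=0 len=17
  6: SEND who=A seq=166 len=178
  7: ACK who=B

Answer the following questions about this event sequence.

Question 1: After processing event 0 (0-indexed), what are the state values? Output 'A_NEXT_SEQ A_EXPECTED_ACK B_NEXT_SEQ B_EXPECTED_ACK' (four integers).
After event 0: A_seq=100 A_ack=0 B_seq=17 B_ack=100

100 0 17 100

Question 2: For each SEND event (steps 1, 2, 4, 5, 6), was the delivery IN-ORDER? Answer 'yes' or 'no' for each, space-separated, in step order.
Answer: no yes no yes yes

Derivation:
Step 1: SEND seq=17 -> out-of-order
Step 2: SEND seq=100 -> in-order
Step 4: SEND seq=189 -> out-of-order
Step 5: SEND seq=0 -> in-order
Step 6: SEND seq=166 -> in-order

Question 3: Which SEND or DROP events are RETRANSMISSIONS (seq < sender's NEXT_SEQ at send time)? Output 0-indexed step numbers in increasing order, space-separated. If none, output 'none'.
Answer: 5

Derivation:
Step 0: DROP seq=0 -> fresh
Step 1: SEND seq=17 -> fresh
Step 2: SEND seq=100 -> fresh
Step 4: SEND seq=189 -> fresh
Step 5: SEND seq=0 -> retransmit
Step 6: SEND seq=166 -> fresh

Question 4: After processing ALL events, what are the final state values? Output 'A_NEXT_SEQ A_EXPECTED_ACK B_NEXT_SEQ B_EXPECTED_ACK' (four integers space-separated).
Answer: 344 219 219 344

Derivation:
After event 0: A_seq=100 A_ack=0 B_seq=17 B_ack=100
After event 1: A_seq=100 A_ack=0 B_seq=189 B_ack=100
After event 2: A_seq=166 A_ack=0 B_seq=189 B_ack=166
After event 3: A_seq=166 A_ack=0 B_seq=189 B_ack=166
After event 4: A_seq=166 A_ack=0 B_seq=219 B_ack=166
After event 5: A_seq=166 A_ack=219 B_seq=219 B_ack=166
After event 6: A_seq=344 A_ack=219 B_seq=219 B_ack=344
After event 7: A_seq=344 A_ack=219 B_seq=219 B_ack=344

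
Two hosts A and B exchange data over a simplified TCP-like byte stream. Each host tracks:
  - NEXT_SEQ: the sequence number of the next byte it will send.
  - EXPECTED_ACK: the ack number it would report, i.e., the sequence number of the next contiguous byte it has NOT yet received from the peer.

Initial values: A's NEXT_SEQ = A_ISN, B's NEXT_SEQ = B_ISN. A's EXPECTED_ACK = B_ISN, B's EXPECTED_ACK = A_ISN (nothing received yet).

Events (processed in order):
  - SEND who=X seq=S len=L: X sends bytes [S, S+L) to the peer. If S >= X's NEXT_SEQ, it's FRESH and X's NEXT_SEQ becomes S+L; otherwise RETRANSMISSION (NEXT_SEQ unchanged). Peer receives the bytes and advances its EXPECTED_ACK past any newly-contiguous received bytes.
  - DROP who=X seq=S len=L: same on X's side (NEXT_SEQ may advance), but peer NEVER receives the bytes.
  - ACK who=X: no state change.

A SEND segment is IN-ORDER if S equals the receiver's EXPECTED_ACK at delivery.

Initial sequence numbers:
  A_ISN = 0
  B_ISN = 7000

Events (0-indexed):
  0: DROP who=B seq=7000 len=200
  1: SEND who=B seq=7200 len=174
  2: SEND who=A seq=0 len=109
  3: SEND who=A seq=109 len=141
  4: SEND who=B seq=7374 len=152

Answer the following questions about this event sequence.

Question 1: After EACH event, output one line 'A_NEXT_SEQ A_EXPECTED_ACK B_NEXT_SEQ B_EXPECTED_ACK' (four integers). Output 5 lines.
0 7000 7200 0
0 7000 7374 0
109 7000 7374 109
250 7000 7374 250
250 7000 7526 250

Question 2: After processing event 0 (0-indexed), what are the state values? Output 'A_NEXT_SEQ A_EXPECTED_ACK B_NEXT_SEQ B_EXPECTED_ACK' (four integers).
After event 0: A_seq=0 A_ack=7000 B_seq=7200 B_ack=0

0 7000 7200 0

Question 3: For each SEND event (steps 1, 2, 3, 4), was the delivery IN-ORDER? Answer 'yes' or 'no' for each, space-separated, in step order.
Answer: no yes yes no

Derivation:
Step 1: SEND seq=7200 -> out-of-order
Step 2: SEND seq=0 -> in-order
Step 3: SEND seq=109 -> in-order
Step 4: SEND seq=7374 -> out-of-order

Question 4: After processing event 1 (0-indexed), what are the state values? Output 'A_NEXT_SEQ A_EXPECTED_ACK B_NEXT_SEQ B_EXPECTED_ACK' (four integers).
After event 0: A_seq=0 A_ack=7000 B_seq=7200 B_ack=0
After event 1: A_seq=0 A_ack=7000 B_seq=7374 B_ack=0

0 7000 7374 0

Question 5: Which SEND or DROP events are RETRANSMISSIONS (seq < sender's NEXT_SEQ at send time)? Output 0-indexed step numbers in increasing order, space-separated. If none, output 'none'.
Step 0: DROP seq=7000 -> fresh
Step 1: SEND seq=7200 -> fresh
Step 2: SEND seq=0 -> fresh
Step 3: SEND seq=109 -> fresh
Step 4: SEND seq=7374 -> fresh

Answer: none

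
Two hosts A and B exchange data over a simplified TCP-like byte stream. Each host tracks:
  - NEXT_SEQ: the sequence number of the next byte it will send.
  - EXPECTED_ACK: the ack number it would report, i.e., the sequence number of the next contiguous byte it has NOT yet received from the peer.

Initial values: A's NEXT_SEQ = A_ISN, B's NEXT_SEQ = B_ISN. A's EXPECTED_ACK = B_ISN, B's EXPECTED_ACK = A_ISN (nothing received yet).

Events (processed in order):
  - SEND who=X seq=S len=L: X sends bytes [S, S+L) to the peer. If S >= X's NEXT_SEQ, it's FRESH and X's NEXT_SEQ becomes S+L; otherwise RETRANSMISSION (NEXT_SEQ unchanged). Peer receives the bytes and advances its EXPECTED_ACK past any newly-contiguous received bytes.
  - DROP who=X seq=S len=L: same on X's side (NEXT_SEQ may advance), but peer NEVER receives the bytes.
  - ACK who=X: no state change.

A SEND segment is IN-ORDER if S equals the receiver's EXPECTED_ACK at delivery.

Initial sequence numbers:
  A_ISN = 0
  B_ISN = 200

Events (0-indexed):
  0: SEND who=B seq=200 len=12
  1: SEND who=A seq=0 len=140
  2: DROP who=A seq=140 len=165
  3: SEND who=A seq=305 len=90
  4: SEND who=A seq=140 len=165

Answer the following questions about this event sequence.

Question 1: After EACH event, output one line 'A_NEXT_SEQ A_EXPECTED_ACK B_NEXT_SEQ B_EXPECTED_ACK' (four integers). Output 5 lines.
0 212 212 0
140 212 212 140
305 212 212 140
395 212 212 140
395 212 212 395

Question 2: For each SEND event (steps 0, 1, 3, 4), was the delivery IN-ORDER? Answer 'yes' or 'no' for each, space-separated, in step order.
Answer: yes yes no yes

Derivation:
Step 0: SEND seq=200 -> in-order
Step 1: SEND seq=0 -> in-order
Step 3: SEND seq=305 -> out-of-order
Step 4: SEND seq=140 -> in-order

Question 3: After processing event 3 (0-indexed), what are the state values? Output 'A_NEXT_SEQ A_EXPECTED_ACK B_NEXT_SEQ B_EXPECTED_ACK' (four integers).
After event 0: A_seq=0 A_ack=212 B_seq=212 B_ack=0
After event 1: A_seq=140 A_ack=212 B_seq=212 B_ack=140
After event 2: A_seq=305 A_ack=212 B_seq=212 B_ack=140
After event 3: A_seq=395 A_ack=212 B_seq=212 B_ack=140

395 212 212 140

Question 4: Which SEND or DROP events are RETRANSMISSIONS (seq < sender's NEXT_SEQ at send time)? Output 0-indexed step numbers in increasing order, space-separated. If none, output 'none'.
Step 0: SEND seq=200 -> fresh
Step 1: SEND seq=0 -> fresh
Step 2: DROP seq=140 -> fresh
Step 3: SEND seq=305 -> fresh
Step 4: SEND seq=140 -> retransmit

Answer: 4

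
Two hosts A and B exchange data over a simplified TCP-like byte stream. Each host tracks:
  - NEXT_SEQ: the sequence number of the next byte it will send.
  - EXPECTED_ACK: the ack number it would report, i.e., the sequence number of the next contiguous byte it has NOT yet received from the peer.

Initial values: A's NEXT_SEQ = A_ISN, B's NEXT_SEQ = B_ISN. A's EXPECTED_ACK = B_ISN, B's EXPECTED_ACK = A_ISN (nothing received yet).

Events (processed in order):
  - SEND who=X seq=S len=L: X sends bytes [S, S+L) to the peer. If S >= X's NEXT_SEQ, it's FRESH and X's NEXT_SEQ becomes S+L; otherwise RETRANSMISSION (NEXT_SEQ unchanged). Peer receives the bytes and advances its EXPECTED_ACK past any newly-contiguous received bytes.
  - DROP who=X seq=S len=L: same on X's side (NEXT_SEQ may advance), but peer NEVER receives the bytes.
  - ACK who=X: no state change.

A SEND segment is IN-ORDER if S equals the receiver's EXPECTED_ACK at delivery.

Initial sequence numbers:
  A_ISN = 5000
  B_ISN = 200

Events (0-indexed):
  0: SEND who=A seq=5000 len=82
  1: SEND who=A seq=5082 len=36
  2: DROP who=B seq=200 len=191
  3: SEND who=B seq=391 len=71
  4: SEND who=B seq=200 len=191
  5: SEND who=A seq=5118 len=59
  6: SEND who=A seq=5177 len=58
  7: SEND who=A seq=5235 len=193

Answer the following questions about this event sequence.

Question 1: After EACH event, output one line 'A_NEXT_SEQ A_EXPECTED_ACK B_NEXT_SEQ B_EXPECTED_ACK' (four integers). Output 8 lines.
5082 200 200 5082
5118 200 200 5118
5118 200 391 5118
5118 200 462 5118
5118 462 462 5118
5177 462 462 5177
5235 462 462 5235
5428 462 462 5428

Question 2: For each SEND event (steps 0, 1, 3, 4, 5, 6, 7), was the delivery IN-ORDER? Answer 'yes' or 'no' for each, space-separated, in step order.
Step 0: SEND seq=5000 -> in-order
Step 1: SEND seq=5082 -> in-order
Step 3: SEND seq=391 -> out-of-order
Step 4: SEND seq=200 -> in-order
Step 5: SEND seq=5118 -> in-order
Step 6: SEND seq=5177 -> in-order
Step 7: SEND seq=5235 -> in-order

Answer: yes yes no yes yes yes yes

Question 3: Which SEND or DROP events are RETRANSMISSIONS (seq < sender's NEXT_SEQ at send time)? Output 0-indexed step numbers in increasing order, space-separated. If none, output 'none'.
Answer: 4

Derivation:
Step 0: SEND seq=5000 -> fresh
Step 1: SEND seq=5082 -> fresh
Step 2: DROP seq=200 -> fresh
Step 3: SEND seq=391 -> fresh
Step 4: SEND seq=200 -> retransmit
Step 5: SEND seq=5118 -> fresh
Step 6: SEND seq=5177 -> fresh
Step 7: SEND seq=5235 -> fresh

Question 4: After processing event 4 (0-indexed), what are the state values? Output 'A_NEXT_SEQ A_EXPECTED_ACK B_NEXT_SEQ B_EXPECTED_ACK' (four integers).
After event 0: A_seq=5082 A_ack=200 B_seq=200 B_ack=5082
After event 1: A_seq=5118 A_ack=200 B_seq=200 B_ack=5118
After event 2: A_seq=5118 A_ack=200 B_seq=391 B_ack=5118
After event 3: A_seq=5118 A_ack=200 B_seq=462 B_ack=5118
After event 4: A_seq=5118 A_ack=462 B_seq=462 B_ack=5118

5118 462 462 5118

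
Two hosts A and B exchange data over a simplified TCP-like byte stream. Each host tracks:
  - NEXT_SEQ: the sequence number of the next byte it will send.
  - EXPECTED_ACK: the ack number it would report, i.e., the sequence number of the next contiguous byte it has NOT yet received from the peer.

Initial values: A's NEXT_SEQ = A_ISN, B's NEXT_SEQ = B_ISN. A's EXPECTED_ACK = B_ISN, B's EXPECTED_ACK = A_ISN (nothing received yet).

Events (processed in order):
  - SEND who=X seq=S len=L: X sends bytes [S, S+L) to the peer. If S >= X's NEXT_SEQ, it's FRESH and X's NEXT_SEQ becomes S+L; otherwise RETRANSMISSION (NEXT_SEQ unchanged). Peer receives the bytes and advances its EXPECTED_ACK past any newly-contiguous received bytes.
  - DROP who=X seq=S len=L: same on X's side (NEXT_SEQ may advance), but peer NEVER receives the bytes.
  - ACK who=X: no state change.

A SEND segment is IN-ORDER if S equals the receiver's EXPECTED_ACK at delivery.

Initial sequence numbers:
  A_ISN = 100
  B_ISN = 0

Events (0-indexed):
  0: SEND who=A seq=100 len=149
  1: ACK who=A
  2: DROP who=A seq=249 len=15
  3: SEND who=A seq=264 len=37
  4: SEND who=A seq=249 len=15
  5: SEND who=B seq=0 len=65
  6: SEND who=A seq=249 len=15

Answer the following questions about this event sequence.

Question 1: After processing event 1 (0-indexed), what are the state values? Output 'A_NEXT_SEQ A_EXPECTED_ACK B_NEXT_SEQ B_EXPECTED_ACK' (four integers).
After event 0: A_seq=249 A_ack=0 B_seq=0 B_ack=249
After event 1: A_seq=249 A_ack=0 B_seq=0 B_ack=249

249 0 0 249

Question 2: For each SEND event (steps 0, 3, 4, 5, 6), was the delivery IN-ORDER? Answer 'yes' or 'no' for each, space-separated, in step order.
Answer: yes no yes yes no

Derivation:
Step 0: SEND seq=100 -> in-order
Step 3: SEND seq=264 -> out-of-order
Step 4: SEND seq=249 -> in-order
Step 5: SEND seq=0 -> in-order
Step 6: SEND seq=249 -> out-of-order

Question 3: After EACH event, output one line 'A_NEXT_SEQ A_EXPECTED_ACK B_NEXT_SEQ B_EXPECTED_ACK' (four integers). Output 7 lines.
249 0 0 249
249 0 0 249
264 0 0 249
301 0 0 249
301 0 0 301
301 65 65 301
301 65 65 301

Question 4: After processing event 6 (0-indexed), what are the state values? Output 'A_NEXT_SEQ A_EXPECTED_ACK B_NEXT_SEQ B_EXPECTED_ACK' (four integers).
After event 0: A_seq=249 A_ack=0 B_seq=0 B_ack=249
After event 1: A_seq=249 A_ack=0 B_seq=0 B_ack=249
After event 2: A_seq=264 A_ack=0 B_seq=0 B_ack=249
After event 3: A_seq=301 A_ack=0 B_seq=0 B_ack=249
After event 4: A_seq=301 A_ack=0 B_seq=0 B_ack=301
After event 5: A_seq=301 A_ack=65 B_seq=65 B_ack=301
After event 6: A_seq=301 A_ack=65 B_seq=65 B_ack=301

301 65 65 301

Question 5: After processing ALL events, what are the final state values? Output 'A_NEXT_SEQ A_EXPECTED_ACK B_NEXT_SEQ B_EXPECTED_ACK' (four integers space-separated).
Answer: 301 65 65 301

Derivation:
After event 0: A_seq=249 A_ack=0 B_seq=0 B_ack=249
After event 1: A_seq=249 A_ack=0 B_seq=0 B_ack=249
After event 2: A_seq=264 A_ack=0 B_seq=0 B_ack=249
After event 3: A_seq=301 A_ack=0 B_seq=0 B_ack=249
After event 4: A_seq=301 A_ack=0 B_seq=0 B_ack=301
After event 5: A_seq=301 A_ack=65 B_seq=65 B_ack=301
After event 6: A_seq=301 A_ack=65 B_seq=65 B_ack=301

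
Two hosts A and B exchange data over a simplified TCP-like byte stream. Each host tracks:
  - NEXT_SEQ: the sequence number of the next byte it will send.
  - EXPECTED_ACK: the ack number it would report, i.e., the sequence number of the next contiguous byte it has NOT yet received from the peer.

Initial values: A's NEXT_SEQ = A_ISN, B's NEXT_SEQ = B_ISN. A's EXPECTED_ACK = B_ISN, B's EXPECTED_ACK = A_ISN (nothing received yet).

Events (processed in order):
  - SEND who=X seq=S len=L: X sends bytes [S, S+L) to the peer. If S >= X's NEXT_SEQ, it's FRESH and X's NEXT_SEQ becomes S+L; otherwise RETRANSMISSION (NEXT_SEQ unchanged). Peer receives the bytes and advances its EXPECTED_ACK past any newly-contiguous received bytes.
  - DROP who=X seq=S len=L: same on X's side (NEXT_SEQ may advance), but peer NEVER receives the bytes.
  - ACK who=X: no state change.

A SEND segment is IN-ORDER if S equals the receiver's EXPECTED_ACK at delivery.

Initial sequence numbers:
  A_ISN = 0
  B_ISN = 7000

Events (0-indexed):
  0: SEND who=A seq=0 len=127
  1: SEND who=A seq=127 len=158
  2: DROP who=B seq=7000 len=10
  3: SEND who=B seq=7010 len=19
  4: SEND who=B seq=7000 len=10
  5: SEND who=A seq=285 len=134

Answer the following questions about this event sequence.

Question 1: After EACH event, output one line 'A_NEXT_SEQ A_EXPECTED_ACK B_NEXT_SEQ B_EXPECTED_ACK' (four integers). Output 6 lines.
127 7000 7000 127
285 7000 7000 285
285 7000 7010 285
285 7000 7029 285
285 7029 7029 285
419 7029 7029 419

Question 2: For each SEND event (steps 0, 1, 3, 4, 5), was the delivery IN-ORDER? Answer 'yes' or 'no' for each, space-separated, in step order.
Answer: yes yes no yes yes

Derivation:
Step 0: SEND seq=0 -> in-order
Step 1: SEND seq=127 -> in-order
Step 3: SEND seq=7010 -> out-of-order
Step 4: SEND seq=7000 -> in-order
Step 5: SEND seq=285 -> in-order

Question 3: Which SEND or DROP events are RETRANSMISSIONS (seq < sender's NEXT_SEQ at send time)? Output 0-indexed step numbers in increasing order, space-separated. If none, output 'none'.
Step 0: SEND seq=0 -> fresh
Step 1: SEND seq=127 -> fresh
Step 2: DROP seq=7000 -> fresh
Step 3: SEND seq=7010 -> fresh
Step 4: SEND seq=7000 -> retransmit
Step 5: SEND seq=285 -> fresh

Answer: 4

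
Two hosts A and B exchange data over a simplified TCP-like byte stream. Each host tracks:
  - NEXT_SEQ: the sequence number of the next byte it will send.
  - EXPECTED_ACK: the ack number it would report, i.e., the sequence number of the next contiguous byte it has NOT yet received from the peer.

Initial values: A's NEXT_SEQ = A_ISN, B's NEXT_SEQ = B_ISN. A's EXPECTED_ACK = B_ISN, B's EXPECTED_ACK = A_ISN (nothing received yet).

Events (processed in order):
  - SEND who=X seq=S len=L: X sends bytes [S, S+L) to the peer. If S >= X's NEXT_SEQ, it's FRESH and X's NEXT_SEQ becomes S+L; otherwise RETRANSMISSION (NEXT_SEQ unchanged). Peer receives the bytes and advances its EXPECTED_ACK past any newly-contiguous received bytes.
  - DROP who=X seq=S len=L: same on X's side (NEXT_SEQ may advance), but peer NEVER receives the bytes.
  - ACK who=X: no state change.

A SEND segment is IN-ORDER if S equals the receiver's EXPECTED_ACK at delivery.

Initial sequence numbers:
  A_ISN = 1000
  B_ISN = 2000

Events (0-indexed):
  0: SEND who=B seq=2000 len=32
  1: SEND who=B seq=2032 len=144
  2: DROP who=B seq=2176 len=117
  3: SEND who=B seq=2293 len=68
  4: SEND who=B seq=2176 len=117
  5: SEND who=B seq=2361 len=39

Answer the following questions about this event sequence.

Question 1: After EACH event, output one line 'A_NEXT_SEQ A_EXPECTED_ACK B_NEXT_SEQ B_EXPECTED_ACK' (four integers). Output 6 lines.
1000 2032 2032 1000
1000 2176 2176 1000
1000 2176 2293 1000
1000 2176 2361 1000
1000 2361 2361 1000
1000 2400 2400 1000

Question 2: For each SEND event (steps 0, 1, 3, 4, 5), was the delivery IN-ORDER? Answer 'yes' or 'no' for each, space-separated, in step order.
Step 0: SEND seq=2000 -> in-order
Step 1: SEND seq=2032 -> in-order
Step 3: SEND seq=2293 -> out-of-order
Step 4: SEND seq=2176 -> in-order
Step 5: SEND seq=2361 -> in-order

Answer: yes yes no yes yes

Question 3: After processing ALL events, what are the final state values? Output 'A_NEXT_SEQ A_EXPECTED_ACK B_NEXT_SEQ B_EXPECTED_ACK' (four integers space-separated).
After event 0: A_seq=1000 A_ack=2032 B_seq=2032 B_ack=1000
After event 1: A_seq=1000 A_ack=2176 B_seq=2176 B_ack=1000
After event 2: A_seq=1000 A_ack=2176 B_seq=2293 B_ack=1000
After event 3: A_seq=1000 A_ack=2176 B_seq=2361 B_ack=1000
After event 4: A_seq=1000 A_ack=2361 B_seq=2361 B_ack=1000
After event 5: A_seq=1000 A_ack=2400 B_seq=2400 B_ack=1000

Answer: 1000 2400 2400 1000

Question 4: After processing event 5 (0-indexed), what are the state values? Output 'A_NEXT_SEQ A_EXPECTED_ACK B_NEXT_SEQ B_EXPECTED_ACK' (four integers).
After event 0: A_seq=1000 A_ack=2032 B_seq=2032 B_ack=1000
After event 1: A_seq=1000 A_ack=2176 B_seq=2176 B_ack=1000
After event 2: A_seq=1000 A_ack=2176 B_seq=2293 B_ack=1000
After event 3: A_seq=1000 A_ack=2176 B_seq=2361 B_ack=1000
After event 4: A_seq=1000 A_ack=2361 B_seq=2361 B_ack=1000
After event 5: A_seq=1000 A_ack=2400 B_seq=2400 B_ack=1000

1000 2400 2400 1000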